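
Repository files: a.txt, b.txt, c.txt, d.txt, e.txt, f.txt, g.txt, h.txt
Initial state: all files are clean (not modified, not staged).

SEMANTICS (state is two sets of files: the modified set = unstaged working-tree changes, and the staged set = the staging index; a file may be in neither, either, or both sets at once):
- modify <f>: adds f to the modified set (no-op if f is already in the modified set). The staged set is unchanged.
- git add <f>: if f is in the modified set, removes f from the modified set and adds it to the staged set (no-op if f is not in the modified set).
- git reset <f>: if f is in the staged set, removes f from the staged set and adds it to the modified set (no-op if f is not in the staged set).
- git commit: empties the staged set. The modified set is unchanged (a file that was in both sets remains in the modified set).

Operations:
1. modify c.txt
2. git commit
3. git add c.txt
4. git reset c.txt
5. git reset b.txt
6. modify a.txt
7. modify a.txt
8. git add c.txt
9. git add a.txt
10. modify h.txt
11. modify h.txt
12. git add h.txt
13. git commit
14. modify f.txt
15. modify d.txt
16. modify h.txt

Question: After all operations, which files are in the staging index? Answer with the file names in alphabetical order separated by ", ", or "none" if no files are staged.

Answer: none

Derivation:
After op 1 (modify c.txt): modified={c.txt} staged={none}
After op 2 (git commit): modified={c.txt} staged={none}
After op 3 (git add c.txt): modified={none} staged={c.txt}
After op 4 (git reset c.txt): modified={c.txt} staged={none}
After op 5 (git reset b.txt): modified={c.txt} staged={none}
After op 6 (modify a.txt): modified={a.txt, c.txt} staged={none}
After op 7 (modify a.txt): modified={a.txt, c.txt} staged={none}
After op 8 (git add c.txt): modified={a.txt} staged={c.txt}
After op 9 (git add a.txt): modified={none} staged={a.txt, c.txt}
After op 10 (modify h.txt): modified={h.txt} staged={a.txt, c.txt}
After op 11 (modify h.txt): modified={h.txt} staged={a.txt, c.txt}
After op 12 (git add h.txt): modified={none} staged={a.txt, c.txt, h.txt}
After op 13 (git commit): modified={none} staged={none}
After op 14 (modify f.txt): modified={f.txt} staged={none}
After op 15 (modify d.txt): modified={d.txt, f.txt} staged={none}
After op 16 (modify h.txt): modified={d.txt, f.txt, h.txt} staged={none}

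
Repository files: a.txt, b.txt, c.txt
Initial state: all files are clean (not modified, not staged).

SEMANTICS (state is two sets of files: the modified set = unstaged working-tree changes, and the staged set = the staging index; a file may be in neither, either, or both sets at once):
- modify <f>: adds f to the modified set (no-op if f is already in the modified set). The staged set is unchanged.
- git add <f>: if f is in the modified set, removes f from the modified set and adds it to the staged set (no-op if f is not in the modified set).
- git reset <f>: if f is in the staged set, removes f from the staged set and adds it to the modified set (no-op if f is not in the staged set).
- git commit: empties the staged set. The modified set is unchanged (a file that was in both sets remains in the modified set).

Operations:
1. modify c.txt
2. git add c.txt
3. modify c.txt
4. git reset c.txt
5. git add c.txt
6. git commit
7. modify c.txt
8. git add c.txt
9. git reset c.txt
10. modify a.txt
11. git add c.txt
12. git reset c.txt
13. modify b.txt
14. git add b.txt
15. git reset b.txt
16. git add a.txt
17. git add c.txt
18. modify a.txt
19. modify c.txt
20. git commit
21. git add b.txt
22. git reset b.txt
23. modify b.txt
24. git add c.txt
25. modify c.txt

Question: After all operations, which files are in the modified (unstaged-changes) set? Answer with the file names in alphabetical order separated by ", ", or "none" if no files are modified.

Answer: a.txt, b.txt, c.txt

Derivation:
After op 1 (modify c.txt): modified={c.txt} staged={none}
After op 2 (git add c.txt): modified={none} staged={c.txt}
After op 3 (modify c.txt): modified={c.txt} staged={c.txt}
After op 4 (git reset c.txt): modified={c.txt} staged={none}
After op 5 (git add c.txt): modified={none} staged={c.txt}
After op 6 (git commit): modified={none} staged={none}
After op 7 (modify c.txt): modified={c.txt} staged={none}
After op 8 (git add c.txt): modified={none} staged={c.txt}
After op 9 (git reset c.txt): modified={c.txt} staged={none}
After op 10 (modify a.txt): modified={a.txt, c.txt} staged={none}
After op 11 (git add c.txt): modified={a.txt} staged={c.txt}
After op 12 (git reset c.txt): modified={a.txt, c.txt} staged={none}
After op 13 (modify b.txt): modified={a.txt, b.txt, c.txt} staged={none}
After op 14 (git add b.txt): modified={a.txt, c.txt} staged={b.txt}
After op 15 (git reset b.txt): modified={a.txt, b.txt, c.txt} staged={none}
After op 16 (git add a.txt): modified={b.txt, c.txt} staged={a.txt}
After op 17 (git add c.txt): modified={b.txt} staged={a.txt, c.txt}
After op 18 (modify a.txt): modified={a.txt, b.txt} staged={a.txt, c.txt}
After op 19 (modify c.txt): modified={a.txt, b.txt, c.txt} staged={a.txt, c.txt}
After op 20 (git commit): modified={a.txt, b.txt, c.txt} staged={none}
After op 21 (git add b.txt): modified={a.txt, c.txt} staged={b.txt}
After op 22 (git reset b.txt): modified={a.txt, b.txt, c.txt} staged={none}
After op 23 (modify b.txt): modified={a.txt, b.txt, c.txt} staged={none}
After op 24 (git add c.txt): modified={a.txt, b.txt} staged={c.txt}
After op 25 (modify c.txt): modified={a.txt, b.txt, c.txt} staged={c.txt}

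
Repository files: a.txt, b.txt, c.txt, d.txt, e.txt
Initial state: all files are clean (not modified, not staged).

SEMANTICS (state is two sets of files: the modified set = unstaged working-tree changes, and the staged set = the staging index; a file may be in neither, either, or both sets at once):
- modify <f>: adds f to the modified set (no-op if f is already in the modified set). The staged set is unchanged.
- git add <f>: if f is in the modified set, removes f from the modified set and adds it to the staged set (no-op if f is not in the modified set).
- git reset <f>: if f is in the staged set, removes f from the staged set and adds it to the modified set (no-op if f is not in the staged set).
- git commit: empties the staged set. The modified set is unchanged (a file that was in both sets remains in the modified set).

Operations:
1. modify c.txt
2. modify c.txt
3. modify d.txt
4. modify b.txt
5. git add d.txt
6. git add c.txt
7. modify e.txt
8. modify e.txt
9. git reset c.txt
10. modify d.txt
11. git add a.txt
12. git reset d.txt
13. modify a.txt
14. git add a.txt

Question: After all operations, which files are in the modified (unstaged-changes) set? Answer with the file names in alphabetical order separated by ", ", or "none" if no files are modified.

Answer: b.txt, c.txt, d.txt, e.txt

Derivation:
After op 1 (modify c.txt): modified={c.txt} staged={none}
After op 2 (modify c.txt): modified={c.txt} staged={none}
After op 3 (modify d.txt): modified={c.txt, d.txt} staged={none}
After op 4 (modify b.txt): modified={b.txt, c.txt, d.txt} staged={none}
After op 5 (git add d.txt): modified={b.txt, c.txt} staged={d.txt}
After op 6 (git add c.txt): modified={b.txt} staged={c.txt, d.txt}
After op 7 (modify e.txt): modified={b.txt, e.txt} staged={c.txt, d.txt}
After op 8 (modify e.txt): modified={b.txt, e.txt} staged={c.txt, d.txt}
After op 9 (git reset c.txt): modified={b.txt, c.txt, e.txt} staged={d.txt}
After op 10 (modify d.txt): modified={b.txt, c.txt, d.txt, e.txt} staged={d.txt}
After op 11 (git add a.txt): modified={b.txt, c.txt, d.txt, e.txt} staged={d.txt}
After op 12 (git reset d.txt): modified={b.txt, c.txt, d.txt, e.txt} staged={none}
After op 13 (modify a.txt): modified={a.txt, b.txt, c.txt, d.txt, e.txt} staged={none}
After op 14 (git add a.txt): modified={b.txt, c.txt, d.txt, e.txt} staged={a.txt}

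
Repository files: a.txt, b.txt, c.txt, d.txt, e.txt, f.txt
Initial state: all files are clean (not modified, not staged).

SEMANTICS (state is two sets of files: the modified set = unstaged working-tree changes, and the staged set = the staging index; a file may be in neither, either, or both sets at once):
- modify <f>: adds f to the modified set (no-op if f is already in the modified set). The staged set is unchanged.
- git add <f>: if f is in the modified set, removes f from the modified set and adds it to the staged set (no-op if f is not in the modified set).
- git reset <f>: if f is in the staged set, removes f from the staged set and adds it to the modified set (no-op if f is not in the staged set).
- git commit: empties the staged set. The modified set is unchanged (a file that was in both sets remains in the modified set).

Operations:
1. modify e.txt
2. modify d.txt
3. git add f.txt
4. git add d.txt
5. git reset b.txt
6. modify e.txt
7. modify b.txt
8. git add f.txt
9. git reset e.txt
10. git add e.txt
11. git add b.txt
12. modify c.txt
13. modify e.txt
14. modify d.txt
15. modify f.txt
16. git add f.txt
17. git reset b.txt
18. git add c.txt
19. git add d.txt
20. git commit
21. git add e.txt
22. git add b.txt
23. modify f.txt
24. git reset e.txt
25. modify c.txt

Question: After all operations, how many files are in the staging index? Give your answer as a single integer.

Answer: 1

Derivation:
After op 1 (modify e.txt): modified={e.txt} staged={none}
After op 2 (modify d.txt): modified={d.txt, e.txt} staged={none}
After op 3 (git add f.txt): modified={d.txt, e.txt} staged={none}
After op 4 (git add d.txt): modified={e.txt} staged={d.txt}
After op 5 (git reset b.txt): modified={e.txt} staged={d.txt}
After op 6 (modify e.txt): modified={e.txt} staged={d.txt}
After op 7 (modify b.txt): modified={b.txt, e.txt} staged={d.txt}
After op 8 (git add f.txt): modified={b.txt, e.txt} staged={d.txt}
After op 9 (git reset e.txt): modified={b.txt, e.txt} staged={d.txt}
After op 10 (git add e.txt): modified={b.txt} staged={d.txt, e.txt}
After op 11 (git add b.txt): modified={none} staged={b.txt, d.txt, e.txt}
After op 12 (modify c.txt): modified={c.txt} staged={b.txt, d.txt, e.txt}
After op 13 (modify e.txt): modified={c.txt, e.txt} staged={b.txt, d.txt, e.txt}
After op 14 (modify d.txt): modified={c.txt, d.txt, e.txt} staged={b.txt, d.txt, e.txt}
After op 15 (modify f.txt): modified={c.txt, d.txt, e.txt, f.txt} staged={b.txt, d.txt, e.txt}
After op 16 (git add f.txt): modified={c.txt, d.txt, e.txt} staged={b.txt, d.txt, e.txt, f.txt}
After op 17 (git reset b.txt): modified={b.txt, c.txt, d.txt, e.txt} staged={d.txt, e.txt, f.txt}
After op 18 (git add c.txt): modified={b.txt, d.txt, e.txt} staged={c.txt, d.txt, e.txt, f.txt}
After op 19 (git add d.txt): modified={b.txt, e.txt} staged={c.txt, d.txt, e.txt, f.txt}
After op 20 (git commit): modified={b.txt, e.txt} staged={none}
After op 21 (git add e.txt): modified={b.txt} staged={e.txt}
After op 22 (git add b.txt): modified={none} staged={b.txt, e.txt}
After op 23 (modify f.txt): modified={f.txt} staged={b.txt, e.txt}
After op 24 (git reset e.txt): modified={e.txt, f.txt} staged={b.txt}
After op 25 (modify c.txt): modified={c.txt, e.txt, f.txt} staged={b.txt}
Final staged set: {b.txt} -> count=1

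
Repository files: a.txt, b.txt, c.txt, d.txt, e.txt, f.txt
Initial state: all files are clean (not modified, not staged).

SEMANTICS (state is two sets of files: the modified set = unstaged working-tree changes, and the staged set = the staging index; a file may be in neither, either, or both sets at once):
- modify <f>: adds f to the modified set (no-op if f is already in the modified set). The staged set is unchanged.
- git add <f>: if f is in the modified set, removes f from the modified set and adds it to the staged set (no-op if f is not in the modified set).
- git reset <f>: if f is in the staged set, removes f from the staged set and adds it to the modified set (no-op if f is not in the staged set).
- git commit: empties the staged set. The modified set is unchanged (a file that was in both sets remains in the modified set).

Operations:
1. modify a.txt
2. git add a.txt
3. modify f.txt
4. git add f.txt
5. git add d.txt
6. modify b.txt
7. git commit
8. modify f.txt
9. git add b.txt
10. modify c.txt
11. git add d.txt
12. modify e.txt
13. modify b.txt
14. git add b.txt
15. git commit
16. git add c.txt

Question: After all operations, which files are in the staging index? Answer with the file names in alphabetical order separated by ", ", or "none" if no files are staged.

Answer: c.txt

Derivation:
After op 1 (modify a.txt): modified={a.txt} staged={none}
After op 2 (git add a.txt): modified={none} staged={a.txt}
After op 3 (modify f.txt): modified={f.txt} staged={a.txt}
After op 4 (git add f.txt): modified={none} staged={a.txt, f.txt}
After op 5 (git add d.txt): modified={none} staged={a.txt, f.txt}
After op 6 (modify b.txt): modified={b.txt} staged={a.txt, f.txt}
After op 7 (git commit): modified={b.txt} staged={none}
After op 8 (modify f.txt): modified={b.txt, f.txt} staged={none}
After op 9 (git add b.txt): modified={f.txt} staged={b.txt}
After op 10 (modify c.txt): modified={c.txt, f.txt} staged={b.txt}
After op 11 (git add d.txt): modified={c.txt, f.txt} staged={b.txt}
After op 12 (modify e.txt): modified={c.txt, e.txt, f.txt} staged={b.txt}
After op 13 (modify b.txt): modified={b.txt, c.txt, e.txt, f.txt} staged={b.txt}
After op 14 (git add b.txt): modified={c.txt, e.txt, f.txt} staged={b.txt}
After op 15 (git commit): modified={c.txt, e.txt, f.txt} staged={none}
After op 16 (git add c.txt): modified={e.txt, f.txt} staged={c.txt}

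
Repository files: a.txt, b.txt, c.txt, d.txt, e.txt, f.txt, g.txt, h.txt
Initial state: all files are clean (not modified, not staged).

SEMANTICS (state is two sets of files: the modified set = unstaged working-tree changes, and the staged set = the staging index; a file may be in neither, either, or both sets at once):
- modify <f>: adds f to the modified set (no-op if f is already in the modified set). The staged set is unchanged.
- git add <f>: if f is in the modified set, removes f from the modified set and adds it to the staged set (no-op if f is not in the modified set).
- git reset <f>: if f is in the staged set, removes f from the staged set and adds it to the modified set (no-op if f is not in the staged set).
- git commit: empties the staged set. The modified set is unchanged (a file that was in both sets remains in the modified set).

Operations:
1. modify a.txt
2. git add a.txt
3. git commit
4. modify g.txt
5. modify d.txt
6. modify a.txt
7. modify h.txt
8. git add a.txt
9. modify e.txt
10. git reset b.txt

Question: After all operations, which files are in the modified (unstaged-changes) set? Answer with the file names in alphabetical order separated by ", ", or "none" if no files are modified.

After op 1 (modify a.txt): modified={a.txt} staged={none}
After op 2 (git add a.txt): modified={none} staged={a.txt}
After op 3 (git commit): modified={none} staged={none}
After op 4 (modify g.txt): modified={g.txt} staged={none}
After op 5 (modify d.txt): modified={d.txt, g.txt} staged={none}
After op 6 (modify a.txt): modified={a.txt, d.txt, g.txt} staged={none}
After op 7 (modify h.txt): modified={a.txt, d.txt, g.txt, h.txt} staged={none}
After op 8 (git add a.txt): modified={d.txt, g.txt, h.txt} staged={a.txt}
After op 9 (modify e.txt): modified={d.txt, e.txt, g.txt, h.txt} staged={a.txt}
After op 10 (git reset b.txt): modified={d.txt, e.txt, g.txt, h.txt} staged={a.txt}

Answer: d.txt, e.txt, g.txt, h.txt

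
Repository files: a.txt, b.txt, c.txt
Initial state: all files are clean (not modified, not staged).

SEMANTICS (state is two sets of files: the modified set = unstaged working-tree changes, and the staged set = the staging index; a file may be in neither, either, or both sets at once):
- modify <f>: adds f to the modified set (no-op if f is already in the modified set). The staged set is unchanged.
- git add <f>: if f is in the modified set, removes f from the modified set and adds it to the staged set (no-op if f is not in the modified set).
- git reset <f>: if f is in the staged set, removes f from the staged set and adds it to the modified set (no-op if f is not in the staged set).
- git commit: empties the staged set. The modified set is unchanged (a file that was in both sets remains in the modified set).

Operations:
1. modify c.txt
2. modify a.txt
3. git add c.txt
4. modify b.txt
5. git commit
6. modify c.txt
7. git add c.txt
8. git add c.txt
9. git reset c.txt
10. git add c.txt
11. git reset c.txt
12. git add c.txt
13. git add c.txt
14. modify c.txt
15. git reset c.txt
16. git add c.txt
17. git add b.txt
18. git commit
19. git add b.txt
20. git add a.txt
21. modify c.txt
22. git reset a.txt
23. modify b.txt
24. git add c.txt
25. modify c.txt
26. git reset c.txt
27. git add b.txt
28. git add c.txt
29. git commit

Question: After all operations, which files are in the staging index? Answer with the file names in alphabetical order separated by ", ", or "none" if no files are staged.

After op 1 (modify c.txt): modified={c.txt} staged={none}
After op 2 (modify a.txt): modified={a.txt, c.txt} staged={none}
After op 3 (git add c.txt): modified={a.txt} staged={c.txt}
After op 4 (modify b.txt): modified={a.txt, b.txt} staged={c.txt}
After op 5 (git commit): modified={a.txt, b.txt} staged={none}
After op 6 (modify c.txt): modified={a.txt, b.txt, c.txt} staged={none}
After op 7 (git add c.txt): modified={a.txt, b.txt} staged={c.txt}
After op 8 (git add c.txt): modified={a.txt, b.txt} staged={c.txt}
After op 9 (git reset c.txt): modified={a.txt, b.txt, c.txt} staged={none}
After op 10 (git add c.txt): modified={a.txt, b.txt} staged={c.txt}
After op 11 (git reset c.txt): modified={a.txt, b.txt, c.txt} staged={none}
After op 12 (git add c.txt): modified={a.txt, b.txt} staged={c.txt}
After op 13 (git add c.txt): modified={a.txt, b.txt} staged={c.txt}
After op 14 (modify c.txt): modified={a.txt, b.txt, c.txt} staged={c.txt}
After op 15 (git reset c.txt): modified={a.txt, b.txt, c.txt} staged={none}
After op 16 (git add c.txt): modified={a.txt, b.txt} staged={c.txt}
After op 17 (git add b.txt): modified={a.txt} staged={b.txt, c.txt}
After op 18 (git commit): modified={a.txt} staged={none}
After op 19 (git add b.txt): modified={a.txt} staged={none}
After op 20 (git add a.txt): modified={none} staged={a.txt}
After op 21 (modify c.txt): modified={c.txt} staged={a.txt}
After op 22 (git reset a.txt): modified={a.txt, c.txt} staged={none}
After op 23 (modify b.txt): modified={a.txt, b.txt, c.txt} staged={none}
After op 24 (git add c.txt): modified={a.txt, b.txt} staged={c.txt}
After op 25 (modify c.txt): modified={a.txt, b.txt, c.txt} staged={c.txt}
After op 26 (git reset c.txt): modified={a.txt, b.txt, c.txt} staged={none}
After op 27 (git add b.txt): modified={a.txt, c.txt} staged={b.txt}
After op 28 (git add c.txt): modified={a.txt} staged={b.txt, c.txt}
After op 29 (git commit): modified={a.txt} staged={none}

Answer: none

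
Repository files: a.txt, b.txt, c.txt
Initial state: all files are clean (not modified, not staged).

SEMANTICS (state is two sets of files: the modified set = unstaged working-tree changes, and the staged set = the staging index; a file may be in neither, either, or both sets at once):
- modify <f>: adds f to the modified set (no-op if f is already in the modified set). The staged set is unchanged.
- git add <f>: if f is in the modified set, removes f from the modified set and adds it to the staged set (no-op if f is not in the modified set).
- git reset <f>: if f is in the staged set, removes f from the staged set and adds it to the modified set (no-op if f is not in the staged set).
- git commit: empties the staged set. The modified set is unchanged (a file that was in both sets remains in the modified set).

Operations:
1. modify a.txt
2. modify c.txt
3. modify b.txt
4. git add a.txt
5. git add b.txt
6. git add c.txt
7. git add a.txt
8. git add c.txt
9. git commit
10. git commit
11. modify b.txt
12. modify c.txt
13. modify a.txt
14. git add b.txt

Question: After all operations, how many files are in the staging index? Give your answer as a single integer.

Answer: 1

Derivation:
After op 1 (modify a.txt): modified={a.txt} staged={none}
After op 2 (modify c.txt): modified={a.txt, c.txt} staged={none}
After op 3 (modify b.txt): modified={a.txt, b.txt, c.txt} staged={none}
After op 4 (git add a.txt): modified={b.txt, c.txt} staged={a.txt}
After op 5 (git add b.txt): modified={c.txt} staged={a.txt, b.txt}
After op 6 (git add c.txt): modified={none} staged={a.txt, b.txt, c.txt}
After op 7 (git add a.txt): modified={none} staged={a.txt, b.txt, c.txt}
After op 8 (git add c.txt): modified={none} staged={a.txt, b.txt, c.txt}
After op 9 (git commit): modified={none} staged={none}
After op 10 (git commit): modified={none} staged={none}
After op 11 (modify b.txt): modified={b.txt} staged={none}
After op 12 (modify c.txt): modified={b.txt, c.txt} staged={none}
After op 13 (modify a.txt): modified={a.txt, b.txt, c.txt} staged={none}
After op 14 (git add b.txt): modified={a.txt, c.txt} staged={b.txt}
Final staged set: {b.txt} -> count=1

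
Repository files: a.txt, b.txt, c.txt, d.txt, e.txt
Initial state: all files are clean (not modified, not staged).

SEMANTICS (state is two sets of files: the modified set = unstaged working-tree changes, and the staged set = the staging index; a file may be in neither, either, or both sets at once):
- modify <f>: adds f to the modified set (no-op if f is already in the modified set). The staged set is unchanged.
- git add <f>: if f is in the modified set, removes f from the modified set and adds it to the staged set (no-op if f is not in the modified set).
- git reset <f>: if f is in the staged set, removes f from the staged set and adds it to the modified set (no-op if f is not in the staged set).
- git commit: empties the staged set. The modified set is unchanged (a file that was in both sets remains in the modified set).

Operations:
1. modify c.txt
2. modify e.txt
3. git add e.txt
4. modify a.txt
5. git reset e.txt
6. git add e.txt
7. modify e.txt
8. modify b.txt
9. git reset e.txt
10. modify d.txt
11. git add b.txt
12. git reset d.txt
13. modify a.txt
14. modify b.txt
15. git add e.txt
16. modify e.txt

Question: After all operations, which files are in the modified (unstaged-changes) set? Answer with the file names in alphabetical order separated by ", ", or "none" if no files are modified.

Answer: a.txt, b.txt, c.txt, d.txt, e.txt

Derivation:
After op 1 (modify c.txt): modified={c.txt} staged={none}
After op 2 (modify e.txt): modified={c.txt, e.txt} staged={none}
After op 3 (git add e.txt): modified={c.txt} staged={e.txt}
After op 4 (modify a.txt): modified={a.txt, c.txt} staged={e.txt}
After op 5 (git reset e.txt): modified={a.txt, c.txt, e.txt} staged={none}
After op 6 (git add e.txt): modified={a.txt, c.txt} staged={e.txt}
After op 7 (modify e.txt): modified={a.txt, c.txt, e.txt} staged={e.txt}
After op 8 (modify b.txt): modified={a.txt, b.txt, c.txt, e.txt} staged={e.txt}
After op 9 (git reset e.txt): modified={a.txt, b.txt, c.txt, e.txt} staged={none}
After op 10 (modify d.txt): modified={a.txt, b.txt, c.txt, d.txt, e.txt} staged={none}
After op 11 (git add b.txt): modified={a.txt, c.txt, d.txt, e.txt} staged={b.txt}
After op 12 (git reset d.txt): modified={a.txt, c.txt, d.txt, e.txt} staged={b.txt}
After op 13 (modify a.txt): modified={a.txt, c.txt, d.txt, e.txt} staged={b.txt}
After op 14 (modify b.txt): modified={a.txt, b.txt, c.txt, d.txt, e.txt} staged={b.txt}
After op 15 (git add e.txt): modified={a.txt, b.txt, c.txt, d.txt} staged={b.txt, e.txt}
After op 16 (modify e.txt): modified={a.txt, b.txt, c.txt, d.txt, e.txt} staged={b.txt, e.txt}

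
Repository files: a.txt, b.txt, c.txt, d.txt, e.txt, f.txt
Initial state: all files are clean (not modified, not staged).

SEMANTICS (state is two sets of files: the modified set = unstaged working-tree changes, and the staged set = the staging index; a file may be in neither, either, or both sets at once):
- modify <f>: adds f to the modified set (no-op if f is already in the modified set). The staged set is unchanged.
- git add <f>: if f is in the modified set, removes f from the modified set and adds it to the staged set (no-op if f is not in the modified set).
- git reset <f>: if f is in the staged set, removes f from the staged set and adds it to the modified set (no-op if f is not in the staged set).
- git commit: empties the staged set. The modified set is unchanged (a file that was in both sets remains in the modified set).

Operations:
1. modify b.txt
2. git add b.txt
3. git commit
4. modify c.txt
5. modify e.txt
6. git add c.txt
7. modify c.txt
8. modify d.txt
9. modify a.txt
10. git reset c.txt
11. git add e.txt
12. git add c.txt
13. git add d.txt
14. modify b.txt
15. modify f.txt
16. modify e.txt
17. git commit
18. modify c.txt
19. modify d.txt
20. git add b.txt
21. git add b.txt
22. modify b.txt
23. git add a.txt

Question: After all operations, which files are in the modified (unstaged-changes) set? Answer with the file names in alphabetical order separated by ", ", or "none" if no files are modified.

Answer: b.txt, c.txt, d.txt, e.txt, f.txt

Derivation:
After op 1 (modify b.txt): modified={b.txt} staged={none}
After op 2 (git add b.txt): modified={none} staged={b.txt}
After op 3 (git commit): modified={none} staged={none}
After op 4 (modify c.txt): modified={c.txt} staged={none}
After op 5 (modify e.txt): modified={c.txt, e.txt} staged={none}
After op 6 (git add c.txt): modified={e.txt} staged={c.txt}
After op 7 (modify c.txt): modified={c.txt, e.txt} staged={c.txt}
After op 8 (modify d.txt): modified={c.txt, d.txt, e.txt} staged={c.txt}
After op 9 (modify a.txt): modified={a.txt, c.txt, d.txt, e.txt} staged={c.txt}
After op 10 (git reset c.txt): modified={a.txt, c.txt, d.txt, e.txt} staged={none}
After op 11 (git add e.txt): modified={a.txt, c.txt, d.txt} staged={e.txt}
After op 12 (git add c.txt): modified={a.txt, d.txt} staged={c.txt, e.txt}
After op 13 (git add d.txt): modified={a.txt} staged={c.txt, d.txt, e.txt}
After op 14 (modify b.txt): modified={a.txt, b.txt} staged={c.txt, d.txt, e.txt}
After op 15 (modify f.txt): modified={a.txt, b.txt, f.txt} staged={c.txt, d.txt, e.txt}
After op 16 (modify e.txt): modified={a.txt, b.txt, e.txt, f.txt} staged={c.txt, d.txt, e.txt}
After op 17 (git commit): modified={a.txt, b.txt, e.txt, f.txt} staged={none}
After op 18 (modify c.txt): modified={a.txt, b.txt, c.txt, e.txt, f.txt} staged={none}
After op 19 (modify d.txt): modified={a.txt, b.txt, c.txt, d.txt, e.txt, f.txt} staged={none}
After op 20 (git add b.txt): modified={a.txt, c.txt, d.txt, e.txt, f.txt} staged={b.txt}
After op 21 (git add b.txt): modified={a.txt, c.txt, d.txt, e.txt, f.txt} staged={b.txt}
After op 22 (modify b.txt): modified={a.txt, b.txt, c.txt, d.txt, e.txt, f.txt} staged={b.txt}
After op 23 (git add a.txt): modified={b.txt, c.txt, d.txt, e.txt, f.txt} staged={a.txt, b.txt}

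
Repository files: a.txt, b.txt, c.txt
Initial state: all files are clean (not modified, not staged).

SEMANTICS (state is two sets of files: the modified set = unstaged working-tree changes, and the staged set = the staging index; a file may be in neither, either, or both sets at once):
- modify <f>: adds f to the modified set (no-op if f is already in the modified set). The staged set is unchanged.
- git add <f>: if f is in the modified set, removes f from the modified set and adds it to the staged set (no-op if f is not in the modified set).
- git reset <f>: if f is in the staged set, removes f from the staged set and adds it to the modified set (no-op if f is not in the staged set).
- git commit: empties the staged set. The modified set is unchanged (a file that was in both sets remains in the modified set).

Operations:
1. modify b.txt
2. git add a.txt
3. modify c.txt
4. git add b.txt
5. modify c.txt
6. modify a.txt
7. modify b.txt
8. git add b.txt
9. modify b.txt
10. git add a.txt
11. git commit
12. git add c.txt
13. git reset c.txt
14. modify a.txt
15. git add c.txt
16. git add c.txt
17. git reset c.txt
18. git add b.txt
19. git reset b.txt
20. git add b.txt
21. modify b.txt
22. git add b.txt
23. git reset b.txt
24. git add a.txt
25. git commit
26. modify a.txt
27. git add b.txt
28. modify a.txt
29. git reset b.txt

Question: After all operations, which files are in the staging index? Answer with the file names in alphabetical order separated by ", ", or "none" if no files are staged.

After op 1 (modify b.txt): modified={b.txt} staged={none}
After op 2 (git add a.txt): modified={b.txt} staged={none}
After op 3 (modify c.txt): modified={b.txt, c.txt} staged={none}
After op 4 (git add b.txt): modified={c.txt} staged={b.txt}
After op 5 (modify c.txt): modified={c.txt} staged={b.txt}
After op 6 (modify a.txt): modified={a.txt, c.txt} staged={b.txt}
After op 7 (modify b.txt): modified={a.txt, b.txt, c.txt} staged={b.txt}
After op 8 (git add b.txt): modified={a.txt, c.txt} staged={b.txt}
After op 9 (modify b.txt): modified={a.txt, b.txt, c.txt} staged={b.txt}
After op 10 (git add a.txt): modified={b.txt, c.txt} staged={a.txt, b.txt}
After op 11 (git commit): modified={b.txt, c.txt} staged={none}
After op 12 (git add c.txt): modified={b.txt} staged={c.txt}
After op 13 (git reset c.txt): modified={b.txt, c.txt} staged={none}
After op 14 (modify a.txt): modified={a.txt, b.txt, c.txt} staged={none}
After op 15 (git add c.txt): modified={a.txt, b.txt} staged={c.txt}
After op 16 (git add c.txt): modified={a.txt, b.txt} staged={c.txt}
After op 17 (git reset c.txt): modified={a.txt, b.txt, c.txt} staged={none}
After op 18 (git add b.txt): modified={a.txt, c.txt} staged={b.txt}
After op 19 (git reset b.txt): modified={a.txt, b.txt, c.txt} staged={none}
After op 20 (git add b.txt): modified={a.txt, c.txt} staged={b.txt}
After op 21 (modify b.txt): modified={a.txt, b.txt, c.txt} staged={b.txt}
After op 22 (git add b.txt): modified={a.txt, c.txt} staged={b.txt}
After op 23 (git reset b.txt): modified={a.txt, b.txt, c.txt} staged={none}
After op 24 (git add a.txt): modified={b.txt, c.txt} staged={a.txt}
After op 25 (git commit): modified={b.txt, c.txt} staged={none}
After op 26 (modify a.txt): modified={a.txt, b.txt, c.txt} staged={none}
After op 27 (git add b.txt): modified={a.txt, c.txt} staged={b.txt}
After op 28 (modify a.txt): modified={a.txt, c.txt} staged={b.txt}
After op 29 (git reset b.txt): modified={a.txt, b.txt, c.txt} staged={none}

Answer: none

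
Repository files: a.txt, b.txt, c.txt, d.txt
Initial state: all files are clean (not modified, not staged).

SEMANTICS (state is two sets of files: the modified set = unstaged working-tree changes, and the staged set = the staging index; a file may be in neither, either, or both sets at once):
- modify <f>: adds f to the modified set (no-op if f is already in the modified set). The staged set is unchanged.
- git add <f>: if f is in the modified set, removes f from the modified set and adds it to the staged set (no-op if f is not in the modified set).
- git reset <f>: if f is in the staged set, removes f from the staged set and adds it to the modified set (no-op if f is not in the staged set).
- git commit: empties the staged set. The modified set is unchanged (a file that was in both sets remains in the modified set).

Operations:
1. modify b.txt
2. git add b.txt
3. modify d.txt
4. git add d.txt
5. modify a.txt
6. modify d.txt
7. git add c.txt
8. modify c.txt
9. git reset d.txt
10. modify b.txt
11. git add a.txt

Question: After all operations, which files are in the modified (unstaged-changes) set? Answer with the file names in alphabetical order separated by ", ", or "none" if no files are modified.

After op 1 (modify b.txt): modified={b.txt} staged={none}
After op 2 (git add b.txt): modified={none} staged={b.txt}
After op 3 (modify d.txt): modified={d.txt} staged={b.txt}
After op 4 (git add d.txt): modified={none} staged={b.txt, d.txt}
After op 5 (modify a.txt): modified={a.txt} staged={b.txt, d.txt}
After op 6 (modify d.txt): modified={a.txt, d.txt} staged={b.txt, d.txt}
After op 7 (git add c.txt): modified={a.txt, d.txt} staged={b.txt, d.txt}
After op 8 (modify c.txt): modified={a.txt, c.txt, d.txt} staged={b.txt, d.txt}
After op 9 (git reset d.txt): modified={a.txt, c.txt, d.txt} staged={b.txt}
After op 10 (modify b.txt): modified={a.txt, b.txt, c.txt, d.txt} staged={b.txt}
After op 11 (git add a.txt): modified={b.txt, c.txt, d.txt} staged={a.txt, b.txt}

Answer: b.txt, c.txt, d.txt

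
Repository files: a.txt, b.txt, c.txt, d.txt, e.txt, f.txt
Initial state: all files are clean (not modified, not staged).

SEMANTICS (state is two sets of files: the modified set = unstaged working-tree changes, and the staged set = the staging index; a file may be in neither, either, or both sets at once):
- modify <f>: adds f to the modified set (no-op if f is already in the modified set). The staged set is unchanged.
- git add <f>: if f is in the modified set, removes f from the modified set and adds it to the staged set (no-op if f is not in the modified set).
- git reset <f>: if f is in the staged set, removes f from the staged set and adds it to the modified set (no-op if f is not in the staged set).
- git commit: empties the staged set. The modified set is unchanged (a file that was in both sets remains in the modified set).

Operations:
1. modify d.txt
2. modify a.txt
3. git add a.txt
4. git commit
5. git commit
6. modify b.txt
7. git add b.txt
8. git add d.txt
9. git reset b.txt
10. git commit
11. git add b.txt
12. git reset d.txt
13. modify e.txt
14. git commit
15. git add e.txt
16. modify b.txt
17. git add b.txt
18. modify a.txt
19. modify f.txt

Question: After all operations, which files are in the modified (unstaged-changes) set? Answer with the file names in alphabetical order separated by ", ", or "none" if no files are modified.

After op 1 (modify d.txt): modified={d.txt} staged={none}
After op 2 (modify a.txt): modified={a.txt, d.txt} staged={none}
After op 3 (git add a.txt): modified={d.txt} staged={a.txt}
After op 4 (git commit): modified={d.txt} staged={none}
After op 5 (git commit): modified={d.txt} staged={none}
After op 6 (modify b.txt): modified={b.txt, d.txt} staged={none}
After op 7 (git add b.txt): modified={d.txt} staged={b.txt}
After op 8 (git add d.txt): modified={none} staged={b.txt, d.txt}
After op 9 (git reset b.txt): modified={b.txt} staged={d.txt}
After op 10 (git commit): modified={b.txt} staged={none}
After op 11 (git add b.txt): modified={none} staged={b.txt}
After op 12 (git reset d.txt): modified={none} staged={b.txt}
After op 13 (modify e.txt): modified={e.txt} staged={b.txt}
After op 14 (git commit): modified={e.txt} staged={none}
After op 15 (git add e.txt): modified={none} staged={e.txt}
After op 16 (modify b.txt): modified={b.txt} staged={e.txt}
After op 17 (git add b.txt): modified={none} staged={b.txt, e.txt}
After op 18 (modify a.txt): modified={a.txt} staged={b.txt, e.txt}
After op 19 (modify f.txt): modified={a.txt, f.txt} staged={b.txt, e.txt}

Answer: a.txt, f.txt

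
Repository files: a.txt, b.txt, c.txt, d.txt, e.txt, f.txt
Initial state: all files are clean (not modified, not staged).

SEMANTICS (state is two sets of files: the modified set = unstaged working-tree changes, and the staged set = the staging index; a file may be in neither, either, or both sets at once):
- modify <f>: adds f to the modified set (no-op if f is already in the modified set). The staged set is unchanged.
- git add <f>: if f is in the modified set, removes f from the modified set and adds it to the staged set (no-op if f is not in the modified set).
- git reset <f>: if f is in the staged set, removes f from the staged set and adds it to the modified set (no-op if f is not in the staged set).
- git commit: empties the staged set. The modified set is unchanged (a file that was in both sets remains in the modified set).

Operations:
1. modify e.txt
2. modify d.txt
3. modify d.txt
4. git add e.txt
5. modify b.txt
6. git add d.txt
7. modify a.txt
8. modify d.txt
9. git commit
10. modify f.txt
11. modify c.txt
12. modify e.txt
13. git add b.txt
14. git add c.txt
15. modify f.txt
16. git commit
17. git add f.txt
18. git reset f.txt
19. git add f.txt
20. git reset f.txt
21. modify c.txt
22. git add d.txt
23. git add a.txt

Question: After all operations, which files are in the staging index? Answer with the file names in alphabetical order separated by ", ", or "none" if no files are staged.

Answer: a.txt, d.txt

Derivation:
After op 1 (modify e.txt): modified={e.txt} staged={none}
After op 2 (modify d.txt): modified={d.txt, e.txt} staged={none}
After op 3 (modify d.txt): modified={d.txt, e.txt} staged={none}
After op 4 (git add e.txt): modified={d.txt} staged={e.txt}
After op 5 (modify b.txt): modified={b.txt, d.txt} staged={e.txt}
After op 6 (git add d.txt): modified={b.txt} staged={d.txt, e.txt}
After op 7 (modify a.txt): modified={a.txt, b.txt} staged={d.txt, e.txt}
After op 8 (modify d.txt): modified={a.txt, b.txt, d.txt} staged={d.txt, e.txt}
After op 9 (git commit): modified={a.txt, b.txt, d.txt} staged={none}
After op 10 (modify f.txt): modified={a.txt, b.txt, d.txt, f.txt} staged={none}
After op 11 (modify c.txt): modified={a.txt, b.txt, c.txt, d.txt, f.txt} staged={none}
After op 12 (modify e.txt): modified={a.txt, b.txt, c.txt, d.txt, e.txt, f.txt} staged={none}
After op 13 (git add b.txt): modified={a.txt, c.txt, d.txt, e.txt, f.txt} staged={b.txt}
After op 14 (git add c.txt): modified={a.txt, d.txt, e.txt, f.txt} staged={b.txt, c.txt}
After op 15 (modify f.txt): modified={a.txt, d.txt, e.txt, f.txt} staged={b.txt, c.txt}
After op 16 (git commit): modified={a.txt, d.txt, e.txt, f.txt} staged={none}
After op 17 (git add f.txt): modified={a.txt, d.txt, e.txt} staged={f.txt}
After op 18 (git reset f.txt): modified={a.txt, d.txt, e.txt, f.txt} staged={none}
After op 19 (git add f.txt): modified={a.txt, d.txt, e.txt} staged={f.txt}
After op 20 (git reset f.txt): modified={a.txt, d.txt, e.txt, f.txt} staged={none}
After op 21 (modify c.txt): modified={a.txt, c.txt, d.txt, e.txt, f.txt} staged={none}
After op 22 (git add d.txt): modified={a.txt, c.txt, e.txt, f.txt} staged={d.txt}
After op 23 (git add a.txt): modified={c.txt, e.txt, f.txt} staged={a.txt, d.txt}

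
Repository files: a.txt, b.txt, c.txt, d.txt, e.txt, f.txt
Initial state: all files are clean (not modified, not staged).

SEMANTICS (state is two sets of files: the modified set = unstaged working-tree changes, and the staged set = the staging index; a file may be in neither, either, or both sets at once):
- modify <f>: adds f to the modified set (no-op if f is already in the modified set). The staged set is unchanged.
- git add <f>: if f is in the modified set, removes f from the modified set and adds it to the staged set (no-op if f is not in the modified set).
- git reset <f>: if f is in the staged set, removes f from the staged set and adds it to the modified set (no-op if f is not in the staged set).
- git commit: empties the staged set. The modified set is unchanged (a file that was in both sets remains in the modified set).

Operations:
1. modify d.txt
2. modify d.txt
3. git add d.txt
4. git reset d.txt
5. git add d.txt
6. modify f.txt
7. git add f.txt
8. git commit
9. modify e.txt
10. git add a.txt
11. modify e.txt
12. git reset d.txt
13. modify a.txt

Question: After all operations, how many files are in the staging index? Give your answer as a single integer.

After op 1 (modify d.txt): modified={d.txt} staged={none}
After op 2 (modify d.txt): modified={d.txt} staged={none}
After op 3 (git add d.txt): modified={none} staged={d.txt}
After op 4 (git reset d.txt): modified={d.txt} staged={none}
After op 5 (git add d.txt): modified={none} staged={d.txt}
After op 6 (modify f.txt): modified={f.txt} staged={d.txt}
After op 7 (git add f.txt): modified={none} staged={d.txt, f.txt}
After op 8 (git commit): modified={none} staged={none}
After op 9 (modify e.txt): modified={e.txt} staged={none}
After op 10 (git add a.txt): modified={e.txt} staged={none}
After op 11 (modify e.txt): modified={e.txt} staged={none}
After op 12 (git reset d.txt): modified={e.txt} staged={none}
After op 13 (modify a.txt): modified={a.txt, e.txt} staged={none}
Final staged set: {none} -> count=0

Answer: 0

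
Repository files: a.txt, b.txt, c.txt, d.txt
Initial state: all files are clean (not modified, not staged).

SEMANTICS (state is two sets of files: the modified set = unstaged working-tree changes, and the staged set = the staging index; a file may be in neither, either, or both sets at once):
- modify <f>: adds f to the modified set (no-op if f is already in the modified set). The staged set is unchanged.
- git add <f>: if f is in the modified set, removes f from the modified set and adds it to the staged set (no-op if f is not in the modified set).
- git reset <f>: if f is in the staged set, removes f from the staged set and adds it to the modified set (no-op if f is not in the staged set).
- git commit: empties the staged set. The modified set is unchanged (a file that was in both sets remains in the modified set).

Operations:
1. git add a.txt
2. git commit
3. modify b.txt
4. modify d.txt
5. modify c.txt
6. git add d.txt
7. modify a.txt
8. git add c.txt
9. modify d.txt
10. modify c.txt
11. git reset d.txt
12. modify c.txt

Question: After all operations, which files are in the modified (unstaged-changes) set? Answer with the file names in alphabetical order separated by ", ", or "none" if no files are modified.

After op 1 (git add a.txt): modified={none} staged={none}
After op 2 (git commit): modified={none} staged={none}
After op 3 (modify b.txt): modified={b.txt} staged={none}
After op 4 (modify d.txt): modified={b.txt, d.txt} staged={none}
After op 5 (modify c.txt): modified={b.txt, c.txt, d.txt} staged={none}
After op 6 (git add d.txt): modified={b.txt, c.txt} staged={d.txt}
After op 7 (modify a.txt): modified={a.txt, b.txt, c.txt} staged={d.txt}
After op 8 (git add c.txt): modified={a.txt, b.txt} staged={c.txt, d.txt}
After op 9 (modify d.txt): modified={a.txt, b.txt, d.txt} staged={c.txt, d.txt}
After op 10 (modify c.txt): modified={a.txt, b.txt, c.txt, d.txt} staged={c.txt, d.txt}
After op 11 (git reset d.txt): modified={a.txt, b.txt, c.txt, d.txt} staged={c.txt}
After op 12 (modify c.txt): modified={a.txt, b.txt, c.txt, d.txt} staged={c.txt}

Answer: a.txt, b.txt, c.txt, d.txt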